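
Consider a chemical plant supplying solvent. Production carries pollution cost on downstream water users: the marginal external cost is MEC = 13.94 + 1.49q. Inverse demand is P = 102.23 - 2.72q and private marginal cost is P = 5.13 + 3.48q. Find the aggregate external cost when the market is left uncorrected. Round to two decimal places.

401.05

Market equilibrium (private): 5.13 + 3.48q = 102.23 - 2.72q → q_m = 15.6613.
Total external cost = ∫₀^{q_m} (13.94 + 1.49q) dq = 13.94×15.6613 + ½×1.49×15.6613² = 401.0494.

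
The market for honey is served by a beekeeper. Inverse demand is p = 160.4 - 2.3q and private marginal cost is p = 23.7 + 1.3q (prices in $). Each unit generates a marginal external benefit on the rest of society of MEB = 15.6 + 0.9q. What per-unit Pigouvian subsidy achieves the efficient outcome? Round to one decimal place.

Social marginal cost = private MC − MEB = 8.1 + 0.4q.
Set SMC = demand: 8.1 + 0.4q = 160.4 - 2.3q → q* = 56.4074.
The Pigouvian subsidy equals MEB at q*: 15.6 + 0.9×56.4074 = 66.3667.

subsidy = $66.4 per unit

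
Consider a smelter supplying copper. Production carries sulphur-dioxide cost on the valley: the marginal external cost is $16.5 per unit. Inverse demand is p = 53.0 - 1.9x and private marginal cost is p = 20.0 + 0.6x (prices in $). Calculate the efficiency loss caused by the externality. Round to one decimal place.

Market equilibrium (private): 20.0 + 0.6x = 53.0 - 1.9x → x_m = 13.2000.
Social marginal cost = private MC + MEC = 36.5 + 0.6x.
Set SMC = demand: 36.5 + 0.6x = 53.0 - 1.9x → x* = 6.6000.
The welfare-loss triangle has base |x_m − x*| and height MEC(x_m) (the vertical gap between SMC and demand is zero at x* and MEC at x_m).
DWL = ½ × 6.6000 × 16.5000 = 54.4500.

DWL = $54.5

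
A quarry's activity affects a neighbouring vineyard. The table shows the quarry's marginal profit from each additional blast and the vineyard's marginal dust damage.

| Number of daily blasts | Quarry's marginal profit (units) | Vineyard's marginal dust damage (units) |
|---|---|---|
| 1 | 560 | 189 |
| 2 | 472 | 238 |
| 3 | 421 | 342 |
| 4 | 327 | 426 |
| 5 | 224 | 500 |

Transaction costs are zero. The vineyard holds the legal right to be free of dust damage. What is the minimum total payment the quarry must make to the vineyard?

Efficient level: marginal profit ≥ marginal dust damage through level 3, so k* = 3.
With the vineyard holding the right, the quarry must at least compensate total damage at k*: 189 + 238 + 342 = 769.

769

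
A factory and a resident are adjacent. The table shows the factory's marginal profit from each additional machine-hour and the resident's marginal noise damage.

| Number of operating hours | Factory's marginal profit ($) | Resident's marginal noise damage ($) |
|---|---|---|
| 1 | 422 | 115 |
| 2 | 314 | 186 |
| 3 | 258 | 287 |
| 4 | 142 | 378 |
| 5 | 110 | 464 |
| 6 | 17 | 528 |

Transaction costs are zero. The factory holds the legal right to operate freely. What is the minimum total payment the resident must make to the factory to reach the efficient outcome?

Left alone the factory would choose level 6 (marginal profit stays positive).
Efficient level: k* = 2 (marginal profit ≥ marginal noise damage through 2).
The resident must at least cover the factory's forgone profit from cutting 6→2: 258 + 142 + 110 + 17 = 527.

$527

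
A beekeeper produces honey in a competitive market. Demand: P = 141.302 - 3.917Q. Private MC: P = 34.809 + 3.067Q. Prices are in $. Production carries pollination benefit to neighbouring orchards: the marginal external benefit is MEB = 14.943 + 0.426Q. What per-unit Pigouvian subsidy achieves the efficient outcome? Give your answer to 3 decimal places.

Social marginal cost = private MC − MEB = 19.866 + 2.641Q.
Set SMC = demand: 19.866 + 2.641Q = 141.302 - 3.917Q → Q* = 18.5172.
The Pigouvian subsidy equals MEB at Q*: 14.943 + 0.426×18.5172 = 22.8313.

subsidy = $22.831 per unit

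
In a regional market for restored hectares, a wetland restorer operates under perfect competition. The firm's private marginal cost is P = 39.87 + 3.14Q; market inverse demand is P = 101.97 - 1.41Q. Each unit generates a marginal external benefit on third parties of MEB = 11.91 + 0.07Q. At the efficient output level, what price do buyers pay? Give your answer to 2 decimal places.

P = 78.68

Social marginal cost = private MC − MEB = 27.96 + 3.07Q.
Set SMC = demand: 27.96 + 3.07Q = 101.97 - 1.41Q → Q* = 16.5201.
Consumer price on the demand curve at Q*: 101.97 − 1.41×16.5201 = 78.6767.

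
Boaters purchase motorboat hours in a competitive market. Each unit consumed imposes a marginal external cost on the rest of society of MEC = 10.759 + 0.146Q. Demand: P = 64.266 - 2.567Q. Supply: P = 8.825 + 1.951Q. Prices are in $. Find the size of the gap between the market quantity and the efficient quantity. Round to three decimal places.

2.691 units

Market equilibrium (private): 8.825 + 1.951Q = 64.266 - 2.567Q → Q_m = 12.2711.
Social marginal benefit = demand − MEC = 53.507 - 2.713Q.
Set SMB = MC: 53.507 - 2.713Q = 8.825 + 1.951Q → Q* = 9.5802.
Gap = |12.2711 − 9.5802| = 2.6909.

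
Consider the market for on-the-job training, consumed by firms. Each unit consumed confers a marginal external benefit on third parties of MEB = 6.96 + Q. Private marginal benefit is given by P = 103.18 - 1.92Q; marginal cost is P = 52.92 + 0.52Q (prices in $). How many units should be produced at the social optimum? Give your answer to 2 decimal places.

Q* = 39.74

Social marginal benefit = demand + MEB = 110.14 - 0.92Q.
Set SMB = MC: 110.14 - 0.92Q = 52.92 + 0.52Q → Q* = 39.7361.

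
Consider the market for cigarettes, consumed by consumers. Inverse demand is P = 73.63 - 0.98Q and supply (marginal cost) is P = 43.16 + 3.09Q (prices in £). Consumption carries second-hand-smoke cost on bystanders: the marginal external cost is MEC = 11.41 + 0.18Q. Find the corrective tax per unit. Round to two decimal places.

Social marginal benefit = demand − MEC = 62.22 - 1.16Q.
Set SMB = MC: 62.22 - 1.16Q = 43.16 + 3.09Q → Q* = 4.4847.
The Pigouvian tax equals MEC at Q*: 11.41 + 0.18×4.4847 = 12.2172.

tax = £12.22 per unit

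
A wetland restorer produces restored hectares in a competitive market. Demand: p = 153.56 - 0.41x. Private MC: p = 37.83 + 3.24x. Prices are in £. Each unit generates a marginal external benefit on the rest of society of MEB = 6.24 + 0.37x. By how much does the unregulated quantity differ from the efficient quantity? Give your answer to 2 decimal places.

Market equilibrium (private): 37.83 + 3.24x = 153.56 - 0.41x → x_m = 31.7068.
Social marginal cost = private MC − MEB = 31.59 + 2.87x.
Set SMC = demand: 31.59 + 2.87x = 153.56 - 0.41x → x* = 37.1860.
Gap = |31.7068 − 37.1860| = 5.4792.

5.48 units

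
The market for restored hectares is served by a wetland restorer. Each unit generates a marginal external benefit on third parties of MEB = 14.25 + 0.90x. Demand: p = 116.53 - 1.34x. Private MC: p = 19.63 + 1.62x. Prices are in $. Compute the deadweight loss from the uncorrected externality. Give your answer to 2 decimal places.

Market equilibrium (private): 19.63 + 1.62x = 116.53 - 1.34x → x_m = 32.7365.
Social marginal cost = private MC − MEB = 5.38 + 0.72x.
Set SMC = demand: 5.38 + 0.72x = 116.53 - 1.34x → x* = 53.9563.
The welfare-loss triangle has base |x_m − x*| and height MEB(x_m) (the vertical gap between SMC and demand is zero at x* and MEB at x_m).
DWL = ½ × 21.2198 × 43.7128 = 463.7884.

DWL = $463.79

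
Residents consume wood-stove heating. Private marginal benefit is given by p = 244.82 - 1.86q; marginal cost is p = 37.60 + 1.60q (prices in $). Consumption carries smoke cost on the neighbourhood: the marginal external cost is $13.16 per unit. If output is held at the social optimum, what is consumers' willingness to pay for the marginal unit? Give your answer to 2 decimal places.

P = $140.50

Social marginal benefit = demand − MEC = 231.66 - 1.86q.
Set SMB = MC: 231.66 - 1.86q = 37.60 + 1.60q → q* = 56.0867.
Consumer price on the demand curve at q*: 244.82 − 1.86×56.0867 = 140.4987.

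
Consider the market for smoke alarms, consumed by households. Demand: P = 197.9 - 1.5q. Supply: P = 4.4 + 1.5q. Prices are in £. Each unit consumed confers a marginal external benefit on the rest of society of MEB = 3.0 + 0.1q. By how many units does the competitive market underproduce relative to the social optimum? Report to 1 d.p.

Market equilibrium (private): 4.4 + 1.5q = 197.9 - 1.5q → q_m = 64.5000.
Social marginal benefit = demand + MEB = 200.9 - 1.4q.
Set SMB = MC: 200.9 - 1.4q = 4.4 + 1.5q → q* = 67.7586.
Gap = |64.5000 − 67.7586| = 3.2586.

3.3 units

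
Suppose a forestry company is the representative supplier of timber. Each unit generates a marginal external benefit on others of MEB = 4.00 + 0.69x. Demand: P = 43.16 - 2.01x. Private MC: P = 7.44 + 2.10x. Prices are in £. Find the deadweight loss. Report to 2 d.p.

Market equilibrium (private): 7.44 + 2.10x = 43.16 - 2.01x → x_m = 8.6910.
Social marginal cost = private MC − MEB = 3.44 + 1.41x.
Set SMC = demand: 3.44 + 1.41x = 43.16 - 2.01x → x* = 11.6140.
The welfare-loss triangle has base |x_m − x*| and height MEB(x_m) (the vertical gap between SMC and demand is zero at x* and MEB at x_m).
DWL = ½ × 2.9230 × 9.9968 = 14.6103.

DWL = £14.61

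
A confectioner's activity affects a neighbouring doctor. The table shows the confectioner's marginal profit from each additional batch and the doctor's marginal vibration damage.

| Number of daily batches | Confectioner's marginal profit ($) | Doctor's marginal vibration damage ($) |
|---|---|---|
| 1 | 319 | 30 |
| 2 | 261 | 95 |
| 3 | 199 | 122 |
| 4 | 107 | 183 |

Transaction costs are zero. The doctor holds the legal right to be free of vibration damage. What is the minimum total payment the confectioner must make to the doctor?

Efficient level: marginal profit ≥ marginal vibration damage through level 3, so k* = 3.
With the doctor holding the right, the confectioner must at least compensate total damage at k*: 30 + 95 + 122 = 247.

$247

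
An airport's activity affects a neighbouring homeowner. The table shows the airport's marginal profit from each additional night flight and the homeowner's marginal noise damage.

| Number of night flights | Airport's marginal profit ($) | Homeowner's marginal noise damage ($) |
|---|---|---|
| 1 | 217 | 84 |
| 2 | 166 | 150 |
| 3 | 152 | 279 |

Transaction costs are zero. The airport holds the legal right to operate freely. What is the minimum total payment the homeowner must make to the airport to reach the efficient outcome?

Left alone the airport would choose level 3 (marginal profit stays positive).
Efficient level: k* = 2 (marginal profit ≥ marginal noise damage through 2).
The homeowner must at least cover the airport's forgone profit from cutting 3→2: 152 = 152.

$152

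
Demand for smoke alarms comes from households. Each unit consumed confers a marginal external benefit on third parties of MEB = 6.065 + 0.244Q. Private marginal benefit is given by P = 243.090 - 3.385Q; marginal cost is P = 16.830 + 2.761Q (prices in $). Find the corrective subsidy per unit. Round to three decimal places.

Social marginal benefit = demand + MEB = 249.155 - 3.141Q.
Set SMB = MC: 249.155 - 3.141Q = 16.830 + 2.761Q → Q* = 39.3638.
The Pigouvian subsidy equals MEB at Q*: 6.065 + 0.244×39.3638 = 15.6698.

subsidy = $15.670 per unit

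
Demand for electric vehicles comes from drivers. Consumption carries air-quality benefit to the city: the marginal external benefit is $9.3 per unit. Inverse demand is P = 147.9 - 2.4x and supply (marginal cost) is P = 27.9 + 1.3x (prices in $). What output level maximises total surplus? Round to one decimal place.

x* = 34.9

Social marginal benefit = demand + MEB = 157.2 - 2.4x.
Set SMB = MC: 157.2 - 2.4x = 27.9 + 1.3x → x* = 34.9459.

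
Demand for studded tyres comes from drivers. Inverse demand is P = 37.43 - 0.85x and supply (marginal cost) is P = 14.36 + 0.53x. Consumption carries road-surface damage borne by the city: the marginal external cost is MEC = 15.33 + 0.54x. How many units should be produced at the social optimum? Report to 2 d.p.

x* = 4.03

Social marginal benefit = demand − MEC = 22.10 - 1.39x.
Set SMB = MC: 22.10 - 1.39x = 14.36 + 0.53x → x* = 4.0313.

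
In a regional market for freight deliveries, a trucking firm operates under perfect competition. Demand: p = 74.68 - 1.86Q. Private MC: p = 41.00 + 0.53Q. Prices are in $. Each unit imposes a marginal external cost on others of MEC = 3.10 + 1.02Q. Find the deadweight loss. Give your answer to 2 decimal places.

DWL = $44.77

Market equilibrium (private): 41.00 + 0.53Q = 74.68 - 1.86Q → Q_m = 14.0921.
Social marginal cost = private MC + MEC = 44.10 + 1.55Q.
Set SMC = demand: 44.10 + 1.55Q = 74.68 - 1.86Q → Q* = 8.9677.
The welfare-loss triangle has base |Q_m − Q*| and height MEC(Q_m) (the vertical gap between SMC and demand is zero at Q* and MEC at Q_m).
DWL = ½ × 5.1244 × 17.4739 = 44.7716.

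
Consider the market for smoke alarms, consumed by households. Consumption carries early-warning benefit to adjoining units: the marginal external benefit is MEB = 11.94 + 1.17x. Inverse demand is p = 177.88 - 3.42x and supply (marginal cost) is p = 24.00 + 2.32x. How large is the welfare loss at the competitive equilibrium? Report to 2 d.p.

DWL = 205.19

Market equilibrium (private): 24.00 + 2.32x = 177.88 - 3.42x → x_m = 26.8084.
Social marginal benefit = demand + MEB = 189.82 - 2.25x.
Set SMB = MC: 189.82 - 2.25x = 24.00 + 2.32x → x* = 36.2845.
The loss is the area between SMB and MC from x* to x_m; with linear curves that's a triangle of height MEB(x_m).
DWL = ½ × 9.4761 × 43.3058 = 205.1850.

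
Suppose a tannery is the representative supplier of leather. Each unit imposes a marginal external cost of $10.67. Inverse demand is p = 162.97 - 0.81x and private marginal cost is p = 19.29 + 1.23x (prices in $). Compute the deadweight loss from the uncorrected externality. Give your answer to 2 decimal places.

Market equilibrium (private): 19.29 + 1.23x = 162.97 - 0.81x → x_m = 70.4314.
Social marginal cost = private MC + MEC = 29.96 + 1.23x.
Set SMC = demand: 29.96 + 1.23x = 162.97 - 0.81x → x* = 65.2010.
Height of the DWL triangle at x_m is SMC(x_m) − demand(x_m) = MEC(x_m) = 10.6700.
DWL = ½ × 5.2304 × 10.6700 = 27.9042.

DWL = $27.90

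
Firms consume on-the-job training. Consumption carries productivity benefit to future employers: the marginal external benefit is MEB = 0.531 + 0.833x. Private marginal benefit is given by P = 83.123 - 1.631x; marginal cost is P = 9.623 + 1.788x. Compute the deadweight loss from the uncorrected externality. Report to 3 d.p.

DWL = 65.734

Market equilibrium (private): 9.623 + 1.788x = 83.123 - 1.631x → x_m = 21.4975.
Social marginal benefit = demand + MEB = 83.654 - 0.798x.
Set SMB = MC: 83.654 - 0.798x = 9.623 + 1.788x → x* = 28.6276.
Between x* and x_m the wedge SMB − MC runs linearly from 0 to MEB(x_m), so the loss is a triangle.
DWL = ½ × 7.1301 × 18.4384 = 65.7338.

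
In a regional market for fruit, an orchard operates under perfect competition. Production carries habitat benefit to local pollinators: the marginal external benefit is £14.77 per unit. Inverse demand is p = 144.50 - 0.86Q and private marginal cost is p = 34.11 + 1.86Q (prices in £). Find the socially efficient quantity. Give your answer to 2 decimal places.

Social marginal cost = private MC − MEB = 19.34 + 1.86Q.
Set SMC = demand: 19.34 + 1.86Q = 144.50 - 0.86Q → Q* = 46.0147.

Q* = 46.01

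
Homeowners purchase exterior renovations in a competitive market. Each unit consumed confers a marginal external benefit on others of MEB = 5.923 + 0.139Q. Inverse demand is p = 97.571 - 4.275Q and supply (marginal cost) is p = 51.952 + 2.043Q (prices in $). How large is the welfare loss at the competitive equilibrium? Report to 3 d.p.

Market equilibrium (private): 51.952 + 2.043Q = 97.571 - 4.275Q → Q_m = 7.2205.
Social marginal benefit = demand + MEB = 103.494 - 4.136Q.
Set SMB = MC: 103.494 - 4.136Q = 51.952 + 2.043Q → Q* = 8.3415.
The welfare-loss triangle has base |Q_m − Q*| and height MEB(Q_m) (the vertical gap between SMB and MC is zero at Q* and MEB at Q_m).
DWL = ½ × 1.1210 × 6.9266 = 3.8824.

DWL = $3.882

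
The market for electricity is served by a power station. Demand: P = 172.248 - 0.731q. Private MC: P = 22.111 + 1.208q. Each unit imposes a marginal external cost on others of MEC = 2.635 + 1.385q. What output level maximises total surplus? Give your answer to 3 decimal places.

q* = 44.375

Social marginal cost = private MC + MEC = 24.746 + 2.593q.
Set SMC = demand: 24.746 + 2.593q = 172.248 - 0.731q → q* = 44.3748.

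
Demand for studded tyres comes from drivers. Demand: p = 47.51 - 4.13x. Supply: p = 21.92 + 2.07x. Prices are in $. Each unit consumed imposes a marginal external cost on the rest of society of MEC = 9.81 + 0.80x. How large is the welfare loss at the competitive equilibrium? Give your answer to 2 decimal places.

DWL = $12.28

Market equilibrium (private): 21.92 + 2.07x = 47.51 - 4.13x → x_m = 4.1274.
Social marginal benefit = demand − MEC = 37.70 - 4.93x.
Set SMB = MC: 37.70 - 4.93x = 21.92 + 2.07x → x* = 2.2543.
Between x* and x_m the wedge MC − SMB runs linearly from 0 to MEC(x_m), so the loss is a triangle.
DWL = ½ × 1.8731 × 13.1119 = 12.2799.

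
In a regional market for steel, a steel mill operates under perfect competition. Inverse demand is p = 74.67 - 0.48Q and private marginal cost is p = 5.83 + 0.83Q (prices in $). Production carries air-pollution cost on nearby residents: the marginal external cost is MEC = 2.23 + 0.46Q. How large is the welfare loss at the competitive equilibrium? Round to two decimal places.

DWL = $196.92

Market equilibrium (private): 5.83 + 0.83Q = 74.67 - 0.48Q → Q_m = 52.5496.
Social marginal cost = private MC + MEC = 8.06 + 1.29Q.
Set SMC = demand: 8.06 + 1.29Q = 74.67 - 0.48Q → Q* = 37.6328.
The welfare-loss triangle has base |Q_m − Q*| and height MEC(Q_m) (the vertical gap between SMC and demand is zero at Q* and MEC at Q_m).
DWL = ½ × 14.9168 × 26.4028 = 196.9226.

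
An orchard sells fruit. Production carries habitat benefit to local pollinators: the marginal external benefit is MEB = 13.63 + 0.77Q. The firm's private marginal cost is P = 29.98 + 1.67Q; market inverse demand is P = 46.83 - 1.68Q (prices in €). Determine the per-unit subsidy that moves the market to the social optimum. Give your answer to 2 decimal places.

subsidy = €22.73 per unit

Social marginal cost = private MC − MEB = 16.35 + 0.90Q.
Set SMC = demand: 16.35 + 0.90Q = 46.83 - 1.68Q → Q* = 11.8140.
The Pigouvian subsidy equals MEB at Q*: 13.63 + 0.77×11.8140 = 22.7268.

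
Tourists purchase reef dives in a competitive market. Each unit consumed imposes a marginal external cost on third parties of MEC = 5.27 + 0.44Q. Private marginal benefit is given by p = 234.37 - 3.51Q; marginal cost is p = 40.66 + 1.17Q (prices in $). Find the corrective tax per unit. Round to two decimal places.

tax = $21.46 per unit

Social marginal benefit = demand − MEC = 229.10 - 3.95Q.
Set SMB = MC: 229.10 - 3.95Q = 40.66 + 1.17Q → Q* = 36.8047.
The Pigouvian tax equals MEC at Q*: 5.27 + 0.44×36.8047 = 21.4641.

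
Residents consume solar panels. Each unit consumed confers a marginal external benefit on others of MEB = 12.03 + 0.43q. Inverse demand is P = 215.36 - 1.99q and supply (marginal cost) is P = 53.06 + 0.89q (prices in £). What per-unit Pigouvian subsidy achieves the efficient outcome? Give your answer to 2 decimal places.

Social marginal benefit = demand + MEB = 227.39 - 1.56q.
Set SMB = MC: 227.39 - 1.56q = 53.06 + 0.89q → q* = 71.1551.
The Pigouvian subsidy equals MEB at q*: 12.03 + 0.43×71.1551 = 42.6267.

subsidy = £42.63 per unit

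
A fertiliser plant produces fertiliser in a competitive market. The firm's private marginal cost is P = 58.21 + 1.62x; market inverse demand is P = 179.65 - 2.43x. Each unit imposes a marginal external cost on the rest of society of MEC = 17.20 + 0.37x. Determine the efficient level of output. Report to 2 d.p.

Social marginal cost = private MC + MEC = 75.41 + 1.99x.
Set SMC = demand: 75.41 + 1.99x = 179.65 - 2.43x → x* = 23.5837.

x* = 23.58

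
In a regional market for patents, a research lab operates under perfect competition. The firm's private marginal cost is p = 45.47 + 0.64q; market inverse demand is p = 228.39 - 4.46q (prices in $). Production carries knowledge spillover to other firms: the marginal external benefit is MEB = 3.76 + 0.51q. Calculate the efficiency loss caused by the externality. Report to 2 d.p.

Market equilibrium (private): 45.47 + 0.64q = 228.39 - 4.46q → q_m = 35.8667.
Social marginal cost = private MC − MEB = 41.71 + 0.13q.
Set SMC = demand: 41.71 + 0.13q = 228.39 - 4.46q → q* = 40.6710.
The loss is the area between SMC and demand from q* to q_m; with linear curves that's a triangle of height MEB(q_m).
DWL = ½ × 4.8043 × 22.0520 = 52.9722.

DWL = $52.97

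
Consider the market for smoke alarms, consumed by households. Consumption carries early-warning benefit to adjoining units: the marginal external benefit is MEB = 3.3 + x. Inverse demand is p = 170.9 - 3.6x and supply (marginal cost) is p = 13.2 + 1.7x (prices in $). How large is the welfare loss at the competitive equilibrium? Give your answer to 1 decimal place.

DWL = $127.0

Market equilibrium (private): 13.2 + 1.7x = 170.9 - 3.6x → x_m = 29.7547.
Social marginal benefit = demand + MEB = 174.2 - 2.6x.
Set SMB = MC: 174.2 - 2.6x = 13.2 + 1.7x → x* = 37.4419.
The welfare-loss triangle has base |x_m − x*| and height MEB(x_m) (the vertical gap between SMB and MC is zero at x* and MEB at x_m).
DWL = ½ × 7.6872 × 33.0547 = 127.0490.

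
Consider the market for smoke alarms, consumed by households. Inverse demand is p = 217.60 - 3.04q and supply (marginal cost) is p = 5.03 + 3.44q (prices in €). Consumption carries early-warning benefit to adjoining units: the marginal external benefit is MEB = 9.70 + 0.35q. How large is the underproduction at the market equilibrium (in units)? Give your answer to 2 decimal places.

Market equilibrium (private): 5.03 + 3.44q = 217.60 - 3.04q → q_m = 32.8040.
Social marginal benefit = demand + MEB = 227.30 - 2.69q.
Set SMB = MC: 227.30 - 2.69q = 5.03 + 3.44q → q* = 36.2594.
Gap = |32.8040 − 36.2594| = 3.4554.

3.46 units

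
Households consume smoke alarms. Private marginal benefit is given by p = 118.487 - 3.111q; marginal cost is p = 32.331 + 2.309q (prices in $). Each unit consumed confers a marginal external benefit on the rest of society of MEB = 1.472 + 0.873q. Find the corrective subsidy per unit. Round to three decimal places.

subsidy = $18.296 per unit

Social marginal benefit = demand + MEB = 119.959 - 2.238q.
Set SMB = MC: 119.959 - 2.238q = 32.331 + 2.309q → q* = 19.2716.
The Pigouvian subsidy equals MEB at q*: 1.472 + 0.873×19.2716 = 18.2961.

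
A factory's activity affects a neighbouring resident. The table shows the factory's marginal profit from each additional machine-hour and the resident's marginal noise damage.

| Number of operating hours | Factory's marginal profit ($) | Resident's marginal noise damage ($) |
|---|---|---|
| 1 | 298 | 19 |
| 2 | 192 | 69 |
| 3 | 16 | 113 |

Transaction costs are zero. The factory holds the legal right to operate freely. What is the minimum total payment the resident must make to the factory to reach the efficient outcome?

$16

Left alone the factory would choose level 3 (marginal profit stays positive).
Efficient level: k* = 2 (marginal profit ≥ marginal noise damage through 2).
The resident must at least cover the factory's forgone profit from cutting 3→2: 16 = 16.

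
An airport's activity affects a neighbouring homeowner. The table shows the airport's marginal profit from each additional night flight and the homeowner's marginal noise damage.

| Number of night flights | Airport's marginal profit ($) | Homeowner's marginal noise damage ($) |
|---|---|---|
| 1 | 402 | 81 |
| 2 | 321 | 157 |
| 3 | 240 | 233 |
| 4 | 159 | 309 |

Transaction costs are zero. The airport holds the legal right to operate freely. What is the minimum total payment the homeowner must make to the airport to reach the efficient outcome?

Left alone the airport would choose level 4 (marginal profit stays positive).
Efficient level: k* = 3 (marginal profit ≥ marginal noise damage through 3).
The homeowner must at least cover the airport's forgone profit from cutting 4→3: 159 = 159.

$159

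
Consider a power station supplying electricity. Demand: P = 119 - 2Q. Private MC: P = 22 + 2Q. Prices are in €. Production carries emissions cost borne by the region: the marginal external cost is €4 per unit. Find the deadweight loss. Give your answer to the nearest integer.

Market equilibrium (private): 22 + 2Q = 119 - 2Q → Q_m = 24.2500.
Social marginal cost = private MC + MEC = 26 + 2Q.
Set SMC = demand: 26 + 2Q = 119 - 2Q → Q* = 23.2500.
The welfare-loss triangle has base |Q_m − Q*| and height MEC(Q_m) (the vertical gap between SMC and demand is zero at Q* and MEC at Q_m).
DWL = ½ × 1.0000 × 4.0000 = 2.0000.

DWL = €2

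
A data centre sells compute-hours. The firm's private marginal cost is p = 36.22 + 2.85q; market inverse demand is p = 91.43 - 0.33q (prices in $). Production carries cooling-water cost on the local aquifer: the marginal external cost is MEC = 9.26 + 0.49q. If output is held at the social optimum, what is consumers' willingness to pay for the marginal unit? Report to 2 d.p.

P = $87.30

Social marginal cost = private MC + MEC = 45.48 + 3.34q.
Set SMC = demand: 45.48 + 3.34q = 91.43 - 0.33q → q* = 12.5204.
Consumer price on the demand curve at q*: 91.43 − 0.33×12.5204 = 87.2983.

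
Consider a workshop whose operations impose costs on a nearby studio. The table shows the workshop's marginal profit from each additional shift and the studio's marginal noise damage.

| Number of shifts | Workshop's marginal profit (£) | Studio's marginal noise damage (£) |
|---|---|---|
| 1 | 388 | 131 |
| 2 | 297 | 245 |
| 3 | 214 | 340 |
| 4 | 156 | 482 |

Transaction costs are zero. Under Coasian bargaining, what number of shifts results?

2

Bargaining reaches the level where marginal profit last exceeds marginal noise damage.
That holds through level 2 (297 ≥ 245) but not at 3 (214 < 340).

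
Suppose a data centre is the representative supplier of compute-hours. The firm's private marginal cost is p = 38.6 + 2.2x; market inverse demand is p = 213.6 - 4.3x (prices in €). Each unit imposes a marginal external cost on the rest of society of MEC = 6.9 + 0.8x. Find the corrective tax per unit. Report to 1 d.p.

tax = €25.3 per unit

Social marginal cost = private MC + MEC = 45.5 + 3.0x.
Set SMC = demand: 45.5 + 3.0x = 213.6 - 4.3x → x* = 23.0274.
The Pigouvian tax equals MEC at x*: 6.9 + 0.8×23.0274 = 25.3219.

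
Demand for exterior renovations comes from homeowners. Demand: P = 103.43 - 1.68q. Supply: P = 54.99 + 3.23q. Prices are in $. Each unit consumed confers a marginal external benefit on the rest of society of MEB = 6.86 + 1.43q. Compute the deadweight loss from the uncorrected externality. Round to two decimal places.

DWL = $63.17

Market equilibrium (private): 54.99 + 3.23q = 103.43 - 1.68q → q_m = 9.8656.
Social marginal benefit = demand + MEB = 110.29 - 0.25q.
Set SMB = MC: 110.29 - 0.25q = 54.99 + 3.23q → q* = 15.8908.
The loss is the area between SMB and MC from q* to q_m; with linear curves that's a triangle of height MEB(q_m).
DWL = ½ × 6.0252 × 20.9678 = 63.1676.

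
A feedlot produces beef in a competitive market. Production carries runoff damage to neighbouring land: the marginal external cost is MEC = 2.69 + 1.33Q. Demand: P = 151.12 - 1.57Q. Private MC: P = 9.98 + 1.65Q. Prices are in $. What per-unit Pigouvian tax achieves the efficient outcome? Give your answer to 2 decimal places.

Social marginal cost = private MC + MEC = 12.67 + 2.98Q.
Set SMC = demand: 12.67 + 2.98Q = 151.12 - 1.57Q → Q* = 30.4286.
The Pigouvian tax equals MEC at Q*: 2.69 + 1.33×30.4286 = 43.1600.

tax = $43.16 per unit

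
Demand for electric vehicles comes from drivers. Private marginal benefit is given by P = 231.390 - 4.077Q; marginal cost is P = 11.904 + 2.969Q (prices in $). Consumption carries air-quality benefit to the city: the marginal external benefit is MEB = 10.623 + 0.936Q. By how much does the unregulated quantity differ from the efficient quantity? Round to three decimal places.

Market equilibrium (private): 11.904 + 2.969Q = 231.390 - 4.077Q → Q_m = 31.1504.
Social marginal benefit = demand + MEB = 242.013 - 3.141Q.
Set SMB = MC: 242.013 - 3.141Q = 11.904 + 2.969Q → Q* = 37.6610.
Gap = |31.1504 − 37.6610| = 6.5106.

6.511 units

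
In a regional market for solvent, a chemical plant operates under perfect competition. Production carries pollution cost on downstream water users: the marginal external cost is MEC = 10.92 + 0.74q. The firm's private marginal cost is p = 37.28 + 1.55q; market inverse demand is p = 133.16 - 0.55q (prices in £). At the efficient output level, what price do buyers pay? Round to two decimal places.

P = £116.71

Social marginal cost = private MC + MEC = 48.20 + 2.29q.
Set SMC = demand: 48.20 + 2.29q = 133.16 - 0.55q → q* = 29.9155.
Consumer price on the demand curve at q*: 133.16 − 0.55×29.9155 = 116.7065.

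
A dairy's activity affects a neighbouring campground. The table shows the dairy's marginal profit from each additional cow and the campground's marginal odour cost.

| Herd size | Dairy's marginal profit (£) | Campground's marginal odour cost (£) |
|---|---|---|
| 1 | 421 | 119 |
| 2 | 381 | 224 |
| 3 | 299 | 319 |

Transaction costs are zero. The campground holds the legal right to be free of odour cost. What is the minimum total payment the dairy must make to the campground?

Efficient level: marginal profit ≥ marginal odour cost through level 2, so k* = 2.
With the campground holding the right, the dairy must at least compensate total damage at k*: 119 + 224 = 343.

£343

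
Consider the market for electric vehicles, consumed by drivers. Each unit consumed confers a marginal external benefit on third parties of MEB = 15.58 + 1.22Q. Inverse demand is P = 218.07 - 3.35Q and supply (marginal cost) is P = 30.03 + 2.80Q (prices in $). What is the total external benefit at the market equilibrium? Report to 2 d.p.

Market equilibrium (private): 30.03 + 2.80Q = 218.07 - 3.35Q → Q_m = 30.5756.
Total external benefit = ∫₀^{Q_m} (15.58 + 1.22Q) dQ = 15.58×30.5756 + ½×1.22×30.5756² = 1046.6369.

$1046.64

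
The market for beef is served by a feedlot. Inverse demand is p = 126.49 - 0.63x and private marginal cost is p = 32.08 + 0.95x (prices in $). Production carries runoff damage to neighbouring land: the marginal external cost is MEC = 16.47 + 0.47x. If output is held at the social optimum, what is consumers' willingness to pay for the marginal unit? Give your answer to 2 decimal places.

P = $102.54

Social marginal cost = private MC + MEC = 48.55 + 1.42x.
Set SMC = demand: 48.55 + 1.42x = 126.49 - 0.63x → x* = 38.0195.
Consumer price on the demand curve at x*: 126.49 − 0.63×38.0195 = 102.5377.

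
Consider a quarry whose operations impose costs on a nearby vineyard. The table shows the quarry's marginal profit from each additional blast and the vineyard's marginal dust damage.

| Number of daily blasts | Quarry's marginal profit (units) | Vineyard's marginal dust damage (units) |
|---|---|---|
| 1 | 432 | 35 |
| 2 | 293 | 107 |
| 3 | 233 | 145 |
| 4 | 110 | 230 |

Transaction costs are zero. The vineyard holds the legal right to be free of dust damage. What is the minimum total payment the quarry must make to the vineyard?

287

Efficient level: marginal profit ≥ marginal dust damage through level 3, so k* = 3.
With the vineyard holding the right, the quarry must at least compensate total damage at k*: 35 + 107 + 145 = 287.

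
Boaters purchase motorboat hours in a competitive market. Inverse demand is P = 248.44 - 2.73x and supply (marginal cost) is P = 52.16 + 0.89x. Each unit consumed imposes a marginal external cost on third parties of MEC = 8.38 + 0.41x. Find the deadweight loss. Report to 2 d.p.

DWL = 116.25

Market equilibrium (private): 52.16 + 0.89x = 248.44 - 2.73x → x_m = 54.2210.
Social marginal benefit = demand − MEC = 240.06 - 3.14x.
Set SMB = MC: 240.06 - 3.14x = 52.16 + 0.89x → x* = 46.6253.
Height of the DWL triangle at x_m is MC(x_m) − SMB(x_m) = MEC(x_m) = 30.6106.
DWL = ½ × 7.5957 × 30.6106 = 116.2545.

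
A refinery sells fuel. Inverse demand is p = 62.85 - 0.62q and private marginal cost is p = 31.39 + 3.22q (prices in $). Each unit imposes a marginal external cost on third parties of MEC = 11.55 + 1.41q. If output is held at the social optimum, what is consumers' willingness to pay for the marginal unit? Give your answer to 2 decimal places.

P = $60.50

Social marginal cost = private MC + MEC = 42.94 + 4.63q.
Set SMC = demand: 42.94 + 4.63q = 62.85 - 0.62q → q* = 3.7924.
Consumer price on the demand curve at q*: 62.85 − 0.62×3.7924 = 60.4987.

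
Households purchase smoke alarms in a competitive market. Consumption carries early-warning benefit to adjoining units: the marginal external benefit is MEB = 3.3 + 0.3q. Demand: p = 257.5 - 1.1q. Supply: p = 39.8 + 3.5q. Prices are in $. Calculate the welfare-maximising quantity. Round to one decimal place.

q* = 51.4

Social marginal benefit = demand + MEB = 260.8 - 0.8q.
Set SMB = MC: 260.8 - 0.8q = 39.8 + 3.5q → q* = 51.3953.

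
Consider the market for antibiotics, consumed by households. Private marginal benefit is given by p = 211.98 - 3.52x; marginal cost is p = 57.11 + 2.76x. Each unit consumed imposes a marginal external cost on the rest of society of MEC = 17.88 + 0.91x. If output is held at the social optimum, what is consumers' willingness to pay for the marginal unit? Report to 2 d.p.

Social marginal benefit = demand − MEC = 194.10 - 4.43x.
Set SMB = MC: 194.10 - 4.43x = 57.11 + 2.76x → x* = 19.0529.
Consumer price on the demand curve at x*: 211.98 − 3.52×19.0529 = 144.9138.

P = 144.91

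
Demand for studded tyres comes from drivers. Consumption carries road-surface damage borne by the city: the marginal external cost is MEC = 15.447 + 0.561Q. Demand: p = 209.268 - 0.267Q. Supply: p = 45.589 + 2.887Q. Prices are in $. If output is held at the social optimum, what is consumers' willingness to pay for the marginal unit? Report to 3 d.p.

P = $198.614

Social marginal benefit = demand − MEC = 193.821 - 0.828Q.
Set SMB = MC: 193.821 - 0.828Q = 45.589 + 2.887Q → Q* = 39.9009.
Consumer price on the demand curve at Q*: 209.268 − 0.267×39.9009 = 198.6145.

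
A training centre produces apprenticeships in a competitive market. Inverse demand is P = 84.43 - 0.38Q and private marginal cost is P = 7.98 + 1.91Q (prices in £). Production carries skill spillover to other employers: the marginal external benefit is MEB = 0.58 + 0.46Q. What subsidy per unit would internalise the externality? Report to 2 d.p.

Social marginal cost = private MC − MEB = 7.40 + 1.45Q.
Set SMC = demand: 7.40 + 1.45Q = 84.43 - 0.38Q → Q* = 42.0929.
The Pigouvian subsidy equals MEB at Q*: 0.58 + 0.46×42.0929 = 19.9427.

subsidy = £19.94 per unit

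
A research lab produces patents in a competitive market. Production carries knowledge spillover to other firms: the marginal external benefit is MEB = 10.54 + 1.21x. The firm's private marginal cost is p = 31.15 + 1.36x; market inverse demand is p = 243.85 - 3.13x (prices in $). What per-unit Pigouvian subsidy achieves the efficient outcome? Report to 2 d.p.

Social marginal cost = private MC − MEB = 20.61 + 0.15x.
Set SMC = demand: 20.61 + 0.15x = 243.85 - 3.13x → x* = 68.0610.
The Pigouvian subsidy equals MEB at x*: 10.54 + 1.21×68.0610 = 92.8938.

subsidy = $92.89 per unit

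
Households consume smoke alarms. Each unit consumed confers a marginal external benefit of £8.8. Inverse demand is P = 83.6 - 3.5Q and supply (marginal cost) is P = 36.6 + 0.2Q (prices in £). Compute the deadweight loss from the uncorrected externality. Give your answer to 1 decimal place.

Market equilibrium (private): 36.6 + 0.2Q = 83.6 - 3.5Q → Q_m = 12.7027.
Social marginal benefit = demand + MEB = 92.4 - 3.5Q.
Set SMB = MC: 92.4 - 3.5Q = 36.6 + 0.2Q → Q* = 15.0811.
Height of the DWL triangle at Q_m is SMB(Q_m) − MC(Q_m) = MEB(Q_m) = 8.8000.
DWL = ½ × 2.3784 × 8.8000 = 10.4650.

DWL = £10.5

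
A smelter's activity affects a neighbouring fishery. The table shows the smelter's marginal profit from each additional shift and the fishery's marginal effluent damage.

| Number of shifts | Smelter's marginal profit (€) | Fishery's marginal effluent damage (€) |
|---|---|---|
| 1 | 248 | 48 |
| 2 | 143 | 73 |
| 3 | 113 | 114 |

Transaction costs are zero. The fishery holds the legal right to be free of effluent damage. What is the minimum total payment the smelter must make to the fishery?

Efficient level: marginal profit ≥ marginal effluent damage through level 2, so k* = 2.
With the fishery holding the right, the smelter must at least compensate total damage at k*: 48 + 73 = 121.

€121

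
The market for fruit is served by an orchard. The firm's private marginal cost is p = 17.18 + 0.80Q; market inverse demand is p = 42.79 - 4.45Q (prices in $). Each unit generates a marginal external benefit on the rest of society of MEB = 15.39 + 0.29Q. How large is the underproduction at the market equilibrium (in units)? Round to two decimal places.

Market equilibrium (private): 17.18 + 0.80Q = 42.79 - 4.45Q → Q_m = 4.8781.
Social marginal cost = private MC − MEB = 1.79 + 0.51Q.
Set SMC = demand: 1.79 + 0.51Q = 42.79 - 4.45Q → Q* = 8.2661.
Gap = |4.8781 − 8.2661| = 3.3880.

3.39 units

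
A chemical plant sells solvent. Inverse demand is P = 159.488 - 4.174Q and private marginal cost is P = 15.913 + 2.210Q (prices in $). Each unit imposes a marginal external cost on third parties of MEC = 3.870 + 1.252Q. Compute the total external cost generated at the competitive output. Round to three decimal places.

Market equilibrium (private): 15.913 + 2.210Q = 159.488 - 4.174Q → Q_m = 22.4898.
Total external cost = ∫₀^{Q_m} (3.870 + 1.252Q) dQ = 3.870×22.4898 + ½×1.252×22.4898² = 403.6608.

$403.661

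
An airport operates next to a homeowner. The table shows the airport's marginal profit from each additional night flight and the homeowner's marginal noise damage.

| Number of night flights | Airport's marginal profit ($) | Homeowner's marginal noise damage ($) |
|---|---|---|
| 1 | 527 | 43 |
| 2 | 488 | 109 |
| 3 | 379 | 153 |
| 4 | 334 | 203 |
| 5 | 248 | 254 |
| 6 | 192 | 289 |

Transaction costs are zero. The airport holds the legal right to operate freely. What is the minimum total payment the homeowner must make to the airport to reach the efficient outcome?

Left alone the airport would choose level 6 (marginal profit stays positive).
Efficient level: k* = 4 (marginal profit ≥ marginal noise damage through 4).
The homeowner must at least cover the airport's forgone profit from cutting 6→4: 248 + 192 = 440.

$440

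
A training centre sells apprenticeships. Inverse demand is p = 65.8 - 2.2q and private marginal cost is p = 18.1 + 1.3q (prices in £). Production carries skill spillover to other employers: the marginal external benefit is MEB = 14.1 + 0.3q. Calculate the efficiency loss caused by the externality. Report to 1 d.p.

Market equilibrium (private): 18.1 + 1.3q = 65.8 - 2.2q → q_m = 13.6286.
Social marginal cost = private MC − MEB = 4.0 + q.
Set SMC = demand: 4.0 + q = 65.8 - 2.2q → q* = 19.3125.
The welfare-loss triangle has base |q_m − q*| and height MEB(q_m) (the vertical gap between SMC and demand is zero at q* and MEB at q_m).
DWL = ½ × 5.6839 × 18.1886 = 51.6911.

DWL = £51.7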